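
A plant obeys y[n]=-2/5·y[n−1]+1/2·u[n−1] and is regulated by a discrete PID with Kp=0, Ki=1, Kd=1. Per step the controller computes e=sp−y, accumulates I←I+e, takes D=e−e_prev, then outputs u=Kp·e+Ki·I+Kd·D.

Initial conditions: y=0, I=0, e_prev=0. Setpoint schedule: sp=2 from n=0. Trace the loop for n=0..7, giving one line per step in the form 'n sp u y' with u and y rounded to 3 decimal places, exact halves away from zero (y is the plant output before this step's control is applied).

0 2 4.000 0.000
1 2 0.000 2.000
2 2 7.600 -0.800
3 2 -2.240 4.120
4 2 14.336 -2.768
5 2 -9.870 8.275
6 2 27.939 -8.245
7 2 -29.362 17.267

(exact arithmetic carried between steps; '≈' marks a value shown rounded to 6 d.p. or computed from one; I and e_prev carry over from the previous line; the table rounds u and y to 3 d.p., halves away from zero)
n=0: y=0, sp=2, e=sp−y=2; I=2, D=e−e_prev=2; u=0·2+1·2+1·2=4; next y=-2/5·0+1/2·4=2
n=1: y=2, sp=2, e=sp−y=0; I=2, D=e−e_prev=-2; u=0·0+1·2+1·(-2)=0; next y=-2/5·2+1/2·0=-0.8
n=2: y=-0.8, sp=2, e=sp−y=2.8; I=4.8, D=e−e_prev=2.8; u=0·2.8+1·4.8+1·2.8=7.6; next y=-2/5·(-0.8)+1/2·7.6=4.12
n=3: y=4.12, sp=2, e=sp−y=-2.12; I=2.68, D=e−e_prev=-4.92; u=0·(-2.12)+1·2.68+1·(-4.92)=-2.24; next y=-2/5·4.12+1/2·(-2.24)=-2.768
n=4: y=-2.768, sp=2, e=sp−y=4.768; I=7.448, D=e−e_prev=6.888; u=0·4.768+1·7.448+1·6.888=14.336; next y=-2/5·(-2.768)+1/2·14.336=8.2752
n=5: y=8.2752, sp=2, e=sp−y=-6.2752; I=1.1728, D=e−e_prev=-11.0432; u=0·(-6.2752)+1·1.1728+1·(-11.0432)=-9.8704; next y=-2/5·8.2752+1/2·(-9.8704)=-8.24528
n=6: y=-8.24528, sp=2, e=sp−y=10.24528; I=11.41808, D=e−e_prev=16.52048; u=0·10.24528+1·11.41808+1·16.52048=27.93856; next y=-2/5·(-8.24528)+1/2·27.93856=17.267392
n=7: y=17.267392, sp=2, e=sp−y=-15.267392; I=-3.849312, D=e−e_prev=-25.512672; u=0·(-15.267392)+1·(-3.849312)+1·(-25.512672)=-29.361984; next y=-2/5·17.267392+1/2·(-29.361984)≈-21.587949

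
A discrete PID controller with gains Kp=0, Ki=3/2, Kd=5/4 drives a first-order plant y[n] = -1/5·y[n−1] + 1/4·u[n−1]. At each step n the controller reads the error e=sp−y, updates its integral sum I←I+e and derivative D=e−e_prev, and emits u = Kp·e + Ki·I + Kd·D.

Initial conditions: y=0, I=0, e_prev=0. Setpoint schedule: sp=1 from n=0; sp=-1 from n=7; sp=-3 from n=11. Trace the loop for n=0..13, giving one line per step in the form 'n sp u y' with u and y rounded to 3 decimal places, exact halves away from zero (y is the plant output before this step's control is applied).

0 1 2.750 0.000
1 1 1.109 0.688
2 1 3.944 0.140
3 1 2.300 0.958
4 1 4.965 0.383
5 1 3.023 1.165
6 1 5.518 0.523
7 -1 -2.137 1.275
8 -1 3.567 -0.789
9 -1 -4.386 1.050
10 -1 1.317 -1.306
11 -3 -11.885 0.591
12 -3 -2.280 -3.089
13 -3 -15.373 0.048

(exact arithmetic carried between steps; '≈' marks a value shown rounded to 6 d.p. or computed from one; I and e_prev carry over from the previous line; the table rounds u and y to 3 d.p., halves away from zero)
n=0: y=0, sp=1, e=sp−y=1; I=1, D=e−e_prev=1; u=0·1+3/2·1+5/4·1=2.75; next y=-1/5·0+1/4·2.75=0.6875
n=1: y=0.6875, sp=1, e=sp−y=0.3125; I=1.3125, D=e−e_prev=-0.6875; u=0·0.3125+3/2·1.3125+5/4·(-0.6875)=1.109375; next y=-1/5·0.6875+1/4·1.109375≈0.139844
n=2: y≈0.139844, sp=1, e=sp−y≈0.860156; I≈2.172656, D=e−e_prev≈0.547656; u=0·0.860156+3/2·2.172656+5/4·0.547656≈3.943555; next y=-1/5·0.139844+1/4·3.943555≈0.957920
n=3: y≈0.957920, sp=1, e=sp−y≈0.042080; I≈2.214736, D=e−e_prev≈-0.818076; u=0·0.042080+3/2·2.214736+5/4·(-0.818076)≈2.299509; next y=-1/5·0.957920+1/4·2.299509≈0.383293
n=4: y≈0.383293, sp=1, e=sp−y≈0.616707; I≈2.831443, D=e−e_prev≈0.574627; u=0·0.616707+3/2·2.831443+5/4·0.574627≈4.965448; next y=-1/5·0.383293+1/4·4.965448≈1.164703
n=5: y≈1.164703, sp=1, e=sp−y≈-0.164703; I≈2.666740, D=e−e_prev≈-0.781410; u=0·(-0.164703)+3/2·2.666740+5/4·(-0.781410)≈3.023347; next y=-1/5·1.164703+1/4·3.023347≈0.522896
n=6: y≈0.522896, sp=1, e=sp−y≈0.477104; I≈3.143844, D=e−e_prev≈0.641807; u=0·0.477104+3/2·3.143844+5/4·0.641807≈5.518024; next y=-1/5·0.522896+1/4·5.518024≈1.274927
n=7: y≈1.274927, sp=-1, e=sp−y≈-2.274927; I≈0.868917, D=e−e_prev≈-2.752031; u=0·(-2.274927)+3/2·0.868917+5/4·(-2.752031)≈-2.136663; next y=-1/5·1.274927+1/4·(-2.136663)≈-0.789151
n=8: y≈-0.789151, sp=-1, e=sp−y≈-0.210849; I≈0.658068, D=e−e_prev≈2.064078; u=0·(-0.210849)+3/2·0.658068+5/4·2.064078≈3.567199; next y=-1/5·(-0.789151)+1/4·3.567199≈1.049630
n=9: y≈1.049630, sp=-1, e=sp−y≈-2.049630; I≈-1.391562, D=e−e_prev≈-1.838781; u=0·(-2.049630)+3/2·(-1.391562)+5/4·(-1.838781)≈-4.385820; next y=-1/5·1.049630+1/4·(-4.385820)≈-1.306381
n=10: y≈-1.306381, sp=-1, e=sp−y≈0.306381; I≈-1.085181, D=e−e_prev≈2.356011; u=0·0.306381+3/2·(-1.085181)+5/4·2.356011≈1.317242; next y=-1/5·(-1.306381)+1/4·1.317242≈0.590587
n=11: y≈0.590587, sp=-3, e=sp−y≈-3.590587; I≈-4.675768, D=e−e_prev≈-3.896968; u=0·(-3.590587)+3/2·(-4.675768)+5/4·(-3.896968)≈-11.884861; next y=-1/5·0.590587+1/4·(-11.884861)≈-3.089333
n=12: y≈-3.089333, sp=-3, e=sp−y≈0.089333; I≈-4.586435, D=e−e_prev≈3.679919; u=0·0.089333+3/2·(-4.586435)+5/4·3.679919≈-2.279754; next y=-1/5·(-3.089333)+1/4·(-2.279754)≈0.047928
n=13: y≈0.047928, sp=-3, e=sp−y≈-3.047928; I≈-7.634363, D=e−e_prev≈-3.137261; u=0·(-3.047928)+3/2·(-7.634363)+5/4·(-3.137261)≈-15.373121; next y=-1/5·0.047928+1/4·(-15.373121)≈-3.852866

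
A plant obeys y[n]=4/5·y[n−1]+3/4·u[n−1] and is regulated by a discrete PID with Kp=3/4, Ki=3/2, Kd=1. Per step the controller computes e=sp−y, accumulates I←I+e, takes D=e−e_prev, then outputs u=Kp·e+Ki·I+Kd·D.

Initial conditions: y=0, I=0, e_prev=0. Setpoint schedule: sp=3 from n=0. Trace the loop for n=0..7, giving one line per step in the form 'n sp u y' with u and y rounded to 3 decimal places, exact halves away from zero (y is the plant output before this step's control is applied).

0 3 9.750 0.000
1 3 -12.516 7.313
2 3 23.588 -3.537
3 3 -37.251 14.862
4 3 63.814 -16.049
5 3 -104.502 35.022
6 3 176.023 -50.359
7 3 -291.109 91.730

(exact arithmetic carried between steps; '≈' marks a value shown rounded to 6 d.p. or computed from one; I and e_prev carry over from the previous line; the table rounds u and y to 3 d.p., halves away from zero)
n=0: y=0, sp=3, e=sp−y=3; I=3, D=e−e_prev=3; u=3/4·3+3/2·3+1·3=9.75; next y=4/5·0+3/4·9.75=7.3125
n=1: y=7.3125, sp=3, e=sp−y=-4.3125; I=-1.3125, D=e−e_prev=-7.3125; u=3/4·(-4.3125)+3/2·(-1.3125)+1·(-7.3125)=-12.515625; next y=4/5·7.3125+3/4·(-12.515625)≈-3.536719
n=2: y≈-3.536719, sp=3, e=sp−y≈6.536719; I≈5.224219, D=e−e_prev≈10.849219; u=3/4·6.536719+3/2·5.224219+1·10.849219≈23.588086; next y=4/5·(-3.536719)+3/4·23.588086≈14.861689
n=3: y≈14.861689, sp=3, e=sp−y≈-11.861689; I≈-6.637471, D=e−e_prev≈-18.398408; u=3/4·(-11.861689)+3/2·(-6.637471)+1·(-18.398408)≈-37.250881; next y=4/5·14.861689+3/4·(-37.250881)≈-16.048809
n=4: y≈-16.048809, sp=3, e=sp−y≈19.048809; I≈12.411339, D=e−e_prev≈30.910499; u=3/4·19.048809+3/2·12.411339+1·30.910499≈63.814114; next y=4/5·(-16.048809)+3/4·63.814114≈35.021538
n=5: y≈35.021538, sp=3, e=sp−y≈-32.021538; I≈-19.610199, D=e−e_prev≈-51.070347; u=3/4·(-32.021538)+3/2·(-19.610199)+1·(-51.070347)≈-104.501800; next y=4/5·35.021538+3/4·(-104.501800)≈-50.359120
n=6: y≈-50.359120, sp=3, e=sp−y≈53.359120; I≈33.748920, D=e−e_prev≈85.380658; u=3/4·53.359120+3/2·33.748920+1·85.380658≈176.023378; next y=4/5·(-50.359120)+3/4·176.023378≈91.730238
n=7: y≈91.730238, sp=3, e=sp−y≈-88.730238; I≈-54.981317, D=e−e_prev≈-142.089357; u=3/4·(-88.730238)+3/2·(-54.981317)+1·(-142.089357)≈-291.109011; next y=4/5·91.730238+3/4·(-291.109011)≈-144.947568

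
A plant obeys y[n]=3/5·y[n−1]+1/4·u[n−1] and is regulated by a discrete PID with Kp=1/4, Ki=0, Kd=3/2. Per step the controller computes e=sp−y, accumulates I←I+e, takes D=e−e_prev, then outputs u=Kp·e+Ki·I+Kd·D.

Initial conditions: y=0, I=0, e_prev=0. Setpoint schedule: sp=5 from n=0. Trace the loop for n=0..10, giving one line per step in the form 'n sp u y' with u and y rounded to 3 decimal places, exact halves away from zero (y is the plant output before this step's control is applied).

0 5 8.750 0.000
1 5 -2.578 2.188
2 5 3.362 0.668
3 5 0.080 1.241
4 5 1.774 0.765
5 5 0.818 0.902
6 5 1.298 0.746
7 5 1.018 0.772
8 5 1.152 0.718
9 5 1.069 0.719
10 5 1.106 0.698

(exact arithmetic carried between steps; '≈' marks a value shown rounded to 6 d.p. or computed from one; I and e_prev carry over from the previous line; the table rounds u and y to 3 d.p., halves away from zero)
n=0: y=0, sp=5, e=sp−y=5; I=5, D=e−e_prev=5; u=1/4·5+0·5+3/2·5=8.75; next y=3/5·0+1/4·8.75=2.1875
n=1: y=2.1875, sp=5, e=sp−y=2.8125; I=7.8125, D=e−e_prev=-2.1875; u=1/4·2.8125+0·7.8125+3/2·(-2.1875)=-2.578125; next y=3/5·2.1875+1/4·(-2.578125)≈0.667969
n=2: y≈0.667969, sp=5, e=sp−y≈4.332031; I≈12.144531, D=e−e_prev≈1.519531; u=1/4·4.332031+0·12.144531+3/2·1.519531≈3.362305; next y=3/5·0.667969+1/4·3.362305≈1.241357
n=3: y≈1.241357, sp=5, e=sp−y≈3.758643; I≈15.903174, D=e−e_prev≈-0.573389; u=1/4·3.758643+0·15.903174+3/2·(-0.573389)≈0.079578; next y=3/5·1.241357+1/4·0.079578≈0.764709
n=4: y≈0.764709, sp=5, e=sp−y≈4.235291; I≈20.138465, D=e−e_prev≈0.476649; u=1/4·4.235291+0·20.138465+3/2·0.476649≈1.773796; next y=3/5·0.764709+1/4·1.773796≈0.902274
n=5: y≈0.902274, sp=5, e=sp−y≈4.097726; I≈24.236191, D=e−e_prev≈-0.137565; u=1/4·4.097726+0·24.236191+3/2·(-0.137565)≈0.818083; next y=3/5·0.902274+1/4·0.818083≈0.745885
n=6: y≈0.745885, sp=5, e=sp−y≈4.254115; I≈28.490305, D=e−e_prev≈0.156389; u=1/4·4.254115+0·28.490305+3/2·0.156389≈1.298112; next y=3/5·0.745885+1/4·1.298112≈0.772059
n=7: y≈0.772059, sp=5, e=sp−y≈4.227941; I≈32.718246, D=e−e_prev≈-0.026174; u=1/4·4.227941+0·32.718246+3/2·(-0.026174)≈1.017724; next y=3/5·0.772059+1/4·1.017724≈0.717667
n=8: y≈0.717667, sp=5, e=sp−y≈4.282333; I≈37.000580, D=e−e_prev≈0.054393; u=1/4·4.282333+0·37.000580+3/2·0.054393≈1.152172; next y=3/5·0.717667+1/4·1.152172≈0.718643
n=9: y≈0.718643, sp=5, e=sp−y≈4.281357; I≈41.281936, D=e−e_prev≈-0.000976; u=1/4·4.281357+0·41.281936+3/2·(-0.000976)≈1.068875; next y=3/5·0.718643+1/4·1.068875≈0.698404
n=10: y≈0.698404, sp=5, e=sp−y≈4.301596; I≈45.583532, D=e−e_prev≈0.020239; u=1/4·4.301596+0·45.583532+3/2·0.020239≈1.105757; next y=3/5·0.698404+1/4·1.105757≈0.695482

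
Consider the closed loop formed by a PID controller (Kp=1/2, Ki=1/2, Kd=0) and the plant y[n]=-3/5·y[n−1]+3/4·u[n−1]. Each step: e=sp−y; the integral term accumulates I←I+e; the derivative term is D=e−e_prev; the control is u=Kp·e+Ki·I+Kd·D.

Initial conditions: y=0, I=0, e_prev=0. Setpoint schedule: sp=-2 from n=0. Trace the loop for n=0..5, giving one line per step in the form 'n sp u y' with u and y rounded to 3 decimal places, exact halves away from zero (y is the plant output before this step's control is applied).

0 -2 -2.000 0.000
1 -2 -1.500 -1.500
2 -2 -3.025 -0.225
3 -2 -2.004 -2.134
4 -2 -3.848 -0.223
5 -2 -2.207 -2.753

(exact arithmetic carried between steps; '≈' marks a value shown rounded to 6 d.p. or computed from one; I and e_prev carry over from the previous line; the table rounds u and y to 3 d.p., halves away from zero)
n=0: y=0, sp=-2, e=sp−y=-2; I=-2, D=e−e_prev=-2; u=1/2·(-2)+1/2·(-2)+0·(-2)=-2; next y=-3/5·0+3/4·(-2)=-1.5
n=1: y=-1.5, sp=-2, e=sp−y=-0.5; I=-2.5, D=e−e_prev=1.5; u=1/2·(-0.5)+1/2·(-2.5)+0·1.5=-1.5; next y=-3/5·(-1.5)+3/4·(-1.5)=-0.225
n=2: y=-0.225, sp=-2, e=sp−y=-1.775; I=-4.275, D=e−e_prev=-1.275; u=1/2·(-1.775)+1/2·(-4.275)+0·(-1.275)=-3.025; next y=-3/5·(-0.225)+3/4·(-3.025)=-2.13375
n=3: y=-2.13375, sp=-2, e=sp−y=0.13375; I=-4.14125, D=e−e_prev=1.90875; u=1/2·0.13375+1/2·(-4.14125)+0·1.90875=-2.00375; next y=-3/5·(-2.13375)+3/4·(-2.00375)≈-0.222563
n=4: y≈-0.222563, sp=-2, e=sp−y≈-1.777438; I≈-5.918688, D=e−e_prev≈-1.911188; u=1/2·(-1.777438)+1/2·(-5.918688)+0·(-1.911188)≈-3.848063; next y=-3/5·(-0.222563)+3/4·(-3.848063)≈-2.752509
n=5: y≈-2.752509, sp=-2, e=sp−y≈0.752509; I≈-5.166178, D=e−e_prev≈2.529947; u=1/2·0.752509+1/2·(-5.166178)+0·2.529947≈-2.206834; next y=-3/5·(-2.752509)+3/4·(-2.206834)≈-0.003620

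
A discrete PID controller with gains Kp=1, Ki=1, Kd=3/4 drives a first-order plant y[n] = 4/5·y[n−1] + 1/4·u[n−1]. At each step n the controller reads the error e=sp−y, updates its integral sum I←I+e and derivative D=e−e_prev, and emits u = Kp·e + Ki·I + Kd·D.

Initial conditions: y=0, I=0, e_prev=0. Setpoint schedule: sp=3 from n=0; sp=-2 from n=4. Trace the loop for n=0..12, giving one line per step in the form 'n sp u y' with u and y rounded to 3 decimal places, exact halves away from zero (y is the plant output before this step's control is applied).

(exact arithmetic carried between steps; '≈' marks a value shown rounded to 6 d.p. or computed from one; I and e_prev carry over from the previous line; the table rounds u and y to 3 d.p., halves away from zero)
n=0: y=0, sp=3, e=sp−y=3; I=3, D=e−e_prev=3; u=1·3+1·3+3/4·3=8.25; next y=4/5·0+1/4·8.25=2.0625
n=1: y=2.0625, sp=3, e=sp−y=0.9375; I=3.9375, D=e−e_prev=-2.0625; u=1·0.9375+1·3.9375+3/4·(-2.0625)=3.328125; next y=4/5·2.0625+1/4·3.328125≈2.482031
n=2: y≈2.482031, sp=3, e=sp−y≈0.517969; I≈4.455469, D=e−e_prev≈-0.419531; u=1·0.517969+1·4.455469+3/4·(-0.419531)≈4.658789; next y=4/5·2.482031+1/4·4.658789≈3.150322
n=3: y≈3.150322, sp=3, e=sp−y≈-0.150322; I≈4.305146, D=e−e_prev≈-0.668291; u=1·(-0.150322)+1·4.305146+3/4·(-0.668291)≈3.653606; next y=4/5·3.150322+1/4·3.653606≈3.433659
n=4: y≈3.433659, sp=-2, e=sp−y≈-5.433659; I≈-1.128513, D=e−e_prev≈-5.283337; u=1·(-5.433659)+1·(-1.128513)+3/4·(-5.283337)≈-10.524675; next y=4/5·3.433659+1/4·(-10.524675)≈0.115759
n=5: y≈0.115759, sp=-2, e=sp−y≈-2.115759; I≈-3.244272, D=e−e_prev≈3.317901; u=1·(-2.115759)+1·(-3.244272)+3/4·3.317901≈-2.871605; next y=4/5·0.115759+1/4·(-2.871605)≈-0.625294
n=6: y≈-0.625294, sp=-2, e=sp−y≈-1.374706; I≈-4.618977, D=e−e_prev≈0.741053; u=1·(-1.374706)+1·(-4.618977)+3/4·0.741053≈-5.437893; next y=4/5·(-0.625294)+1/4·(-5.437893)≈-1.859709
n=7: y≈-1.859709, sp=-2, e=sp−y≈-0.140291; I≈-4.759269, D=e−e_prev≈1.234414; u=1·(-0.140291)+1·(-4.759269)+3/4·1.234414≈-3.973749; next y=4/5·(-1.859709)+1/4·(-3.973749)≈-2.481204
n=8: y≈-2.481204, sp=-2, e=sp−y≈0.481204; I≈-4.278064, D=e−e_prev≈0.621496; u=1·0.481204+1·(-4.278064)+3/4·0.621496≈-3.330739; next y=4/5·(-2.481204)+1/4·(-3.330739)≈-2.817648
n=9: y≈-2.817648, sp=-2, e=sp−y≈0.817648; I≈-3.460416, D=e−e_prev≈0.336444; u=1·0.817648+1·(-3.460416)+3/4·0.336444≈-2.390436; next y=4/5·(-2.817648)+1/4·(-2.390436)≈-2.851727
n=10: y≈-2.851727, sp=-2, e=sp−y≈0.851727; I≈-2.608689, D=e−e_prev≈0.034079; u=1·0.851727+1·(-2.608689)+3/4·0.034079≈-1.731402; next y=4/5·(-2.851727)+1/4·(-1.731402)≈-2.714232
n=11: y≈-2.714232, sp=-2, e=sp−y≈0.714232; I≈-1.894457, D=e−e_prev≈-0.137495; u=1·0.714232+1·(-1.894457)+3/4·(-0.137495)≈-1.283345; next y=4/5·(-2.714232)+1/4·(-1.283345)≈-2.492222
n=12: y≈-2.492222, sp=-2, e=sp−y≈0.492222; I≈-1.402234, D=e−e_prev≈-0.222010; u=1·0.492222+1·(-1.402234)+3/4·(-0.222010)≈-1.076520; next y=4/5·(-2.492222)+1/4·(-1.076520)≈-2.262908

0 3 8.250 0.000
1 3 3.328 2.063
2 3 4.659 2.482
3 3 3.654 3.150
4 -2 -10.525 3.434
5 -2 -2.872 0.116
6 -2 -5.438 -0.625
7 -2 -3.974 -1.860
8 -2 -3.331 -2.481
9 -2 -2.390 -2.818
10 -2 -1.731 -2.852
11 -2 -1.283 -2.714
12 -2 -1.077 -2.492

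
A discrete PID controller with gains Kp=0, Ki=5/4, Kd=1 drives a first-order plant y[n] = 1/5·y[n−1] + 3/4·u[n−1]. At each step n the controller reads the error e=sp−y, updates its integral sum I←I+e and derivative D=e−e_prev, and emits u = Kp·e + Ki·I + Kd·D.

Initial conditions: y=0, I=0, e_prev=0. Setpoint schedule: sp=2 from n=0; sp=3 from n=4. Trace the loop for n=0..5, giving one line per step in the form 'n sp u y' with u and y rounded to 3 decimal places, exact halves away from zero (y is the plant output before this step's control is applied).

(exact arithmetic carried between steps; '≈' marks a value shown rounded to 6 d.p. or computed from one; I and e_prev carry over from the previous line; the table rounds u and y to 3 d.p., halves away from zero)
n=0: y=0, sp=2, e=sp−y=2; I=2, D=e−e_prev=2; u=0·2+5/4·2+1·2=4.5; next y=1/5·0+3/4·4.5=3.375
n=1: y=3.375, sp=2, e=sp−y=-1.375; I=0.625, D=e−e_prev=-3.375; u=0·(-1.375)+5/4·0.625+1·(-3.375)=-2.59375; next y=1/5·3.375+3/4·(-2.59375)≈-1.270313
n=2: y≈-1.270313, sp=2, e=sp−y≈3.270313; I≈3.895313, D=e−e_prev≈4.645313; u=0·3.270313+5/4·3.895313+1·4.645313≈9.514453; next y=1/5·(-1.270313)+3/4·9.514453≈6.881777
n=3: y≈6.881777, sp=2, e=sp−y≈-4.881777; I≈-0.986465, D=e−e_prev≈-8.152090; u=0·(-4.881777)+5/4·(-0.986465)+1·(-8.152090)≈-9.385171; next y=1/5·6.881777+3/4·(-9.385171)≈-5.662523
n=4: y≈-5.662523, sp=3, e=sp−y≈8.662523; I≈7.676058, D=e−e_prev≈13.544300; u=0·8.662523+5/4·7.676058+1·13.544300≈23.139372; next y=1/5·(-5.662523)+3/4·23.139372≈16.222025
n=5: y≈16.222025, sp=3, e=sp−y≈-13.222025; I≈-5.545967, D=e−e_prev≈-21.884547; u=0·(-13.222025)+5/4·(-5.545967)+1·(-21.884547)≈-28.817006; next y=1/5·16.222025+3/4·(-28.817006)≈-18.368350

0 2 4.500 0.000
1 2 -2.594 3.375
2 2 9.514 -1.270
3 2 -9.385 6.882
4 3 23.139 -5.663
5 3 -28.817 16.222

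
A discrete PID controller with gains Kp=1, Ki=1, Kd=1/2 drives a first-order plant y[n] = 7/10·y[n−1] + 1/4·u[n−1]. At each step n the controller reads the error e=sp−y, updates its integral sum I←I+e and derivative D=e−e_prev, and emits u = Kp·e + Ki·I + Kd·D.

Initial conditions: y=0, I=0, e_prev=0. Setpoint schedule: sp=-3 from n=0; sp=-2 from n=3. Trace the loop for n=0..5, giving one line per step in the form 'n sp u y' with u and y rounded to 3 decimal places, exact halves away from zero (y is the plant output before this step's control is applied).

0 -3 -7.500 0.000
1 -3 -4.313 -1.875
2 -3 -5.086 -2.391
3 -2 -2.067 -2.945
4 -2 -2.816 -2.578
5 -2 -2.228 -2.509

(exact arithmetic carried between steps; '≈' marks a value shown rounded to 6 d.p. or computed from one; I and e_prev carry over from the previous line; the table rounds u and y to 3 d.p., halves away from zero)
n=0: y=0, sp=-3, e=sp−y=-3; I=-3, D=e−e_prev=-3; u=1·(-3)+1·(-3)+1/2·(-3)=-7.5; next y=7/10·0+1/4·(-7.5)=-1.875
n=1: y=-1.875, sp=-3, e=sp−y=-1.125; I=-4.125, D=e−e_prev=1.875; u=1·(-1.125)+1·(-4.125)+1/2·1.875=-4.3125; next y=7/10·(-1.875)+1/4·(-4.3125)=-2.390625
n=2: y=-2.390625, sp=-3, e=sp−y=-0.609375; I=-4.734375, D=e−e_prev=0.515625; u=1·(-0.609375)+1·(-4.734375)+1/2·0.515625≈-5.085938; next y=7/10·(-2.390625)+1/4·(-5.085938)≈-2.944922
n=3: y≈-2.944922, sp=-2, e=sp−y≈0.944922; I≈-3.789453, D=e−e_prev≈1.554297; u=1·0.944922+1·(-3.789453)+1/2·1.554297≈-2.067383; next y=7/10·(-2.944922)+1/4·(-2.067383)≈-2.578291
n=4: y≈-2.578291, sp=-2, e=sp−y≈0.578291; I≈-3.211162, D=e−e_prev≈-0.366631; u=1·0.578291+1·(-3.211162)+1/2·(-0.366631)≈-2.816187; next y=7/10·(-2.578291)+1/4·(-2.816187)≈-2.508850
n=5: y≈-2.508850, sp=-2, e=sp−y≈0.508850; I≈-2.702312, D=e−e_prev≈-0.069441; u=1·0.508850+1·(-2.702312)+1/2·(-0.069441)≈-2.228182; next y=7/10·(-2.508850)+1/4·(-2.228182)≈-2.313241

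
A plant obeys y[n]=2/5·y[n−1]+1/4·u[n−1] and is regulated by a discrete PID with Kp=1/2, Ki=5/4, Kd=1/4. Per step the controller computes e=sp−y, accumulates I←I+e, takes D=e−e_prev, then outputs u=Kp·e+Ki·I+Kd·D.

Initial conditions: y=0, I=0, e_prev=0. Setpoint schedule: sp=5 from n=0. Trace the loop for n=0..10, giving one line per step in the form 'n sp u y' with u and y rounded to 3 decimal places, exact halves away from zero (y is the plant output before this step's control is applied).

0 5 10.000 0.000
1 5 10.000 2.500
2 5 11.750 3.500
3 5 12.200 4.338
4 5 12.343 4.785
5 5 12.294 5.000
6 5 12.201 5.073
7 5 12.115 5.079
8 5 12.055 5.061
9 5 12.020 5.038
10 5 12.002 5.020

(exact arithmetic carried between steps; '≈' marks a value shown rounded to 6 d.p. or computed from one; I and e_prev carry over from the previous line; the table rounds u and y to 3 d.p., halves away from zero)
n=0: y=0, sp=5, e=sp−y=5; I=5, D=e−e_prev=5; u=1/2·5+5/4·5+1/4·5=10; next y=2/5·0+1/4·10=2.5
n=1: y=2.5, sp=5, e=sp−y=2.5; I=7.5, D=e−e_prev=-2.5; u=1/2·2.5+5/4·7.5+1/4·(-2.5)=10; next y=2/5·2.5+1/4·10=3.5
n=2: y=3.5, sp=5, e=sp−y=1.5; I=9, D=e−e_prev=-1; u=1/2·1.5+5/4·9+1/4·(-1)=11.75; next y=2/5·3.5+1/4·11.75=4.3375
n=3: y=4.3375, sp=5, e=sp−y=0.6625; I=9.6625, D=e−e_prev=-0.8375; u=1/2·0.6625+5/4·9.6625+1/4·(-0.8375)=12.2; next y=2/5·4.3375+1/4·12.2=4.785
n=4: y=4.785, sp=5, e=sp−y=0.215; I=9.8775, D=e−e_prev=-0.4475; u=1/2·0.215+5/4·9.8775+1/4·(-0.4475)=12.3425; next y=2/5·4.785+1/4·12.3425=4.999625
n=5: y=4.999625, sp=5, e=sp−y=0.000375; I=9.877875, D=e−e_prev=-0.214625; u=1/2·0.000375+5/4·9.877875+1/4·(-0.214625)=12.293875; next y=2/5·4.999625+1/4·12.293875≈5.073319
n=6: y≈5.073319, sp=5, e=sp−y≈-0.073319; I≈9.804556, D=e−e_prev≈-0.073694; u=1/2·(-0.073319)+5/4·9.804556+1/4·(-0.073694)≈12.200613; next y=2/5·5.073319+1/4·12.200613≈5.079481
n=7: y≈5.079481, sp=5, e=sp−y≈-0.079481; I≈9.725076, D=e−e_prev≈-0.006162; u=1/2·(-0.079481)+5/4·9.725076+1/4·(-0.006162)≈12.115064; next y=2/5·5.079481+1/4·12.115064≈5.060558
n=8: y≈5.060558, sp=5, e=sp−y≈-0.060558; I≈9.664517, D=e−e_prev≈0.018922; u=1/2·(-0.060558)+5/4·9.664517+1/4·0.018922≈12.055098; next y=2/5·5.060558+1/4·12.055098≈5.037998
n=9: y≈5.037998, sp=5, e=sp−y≈-0.037998; I≈9.626520, D=e−e_prev≈0.022560; u=1/2·(-0.037998)+5/4·9.626520+1/4·0.022560≈12.019791; next y=2/5·5.037998+1/4·12.019791≈5.020147
n=10: y≈5.020147, sp=5, e=sp−y≈-0.020147; I≈9.606373, D=e−e_prev≈0.017851; u=1/2·(-0.020147)+5/4·9.606373+1/4·0.017851≈12.002355; next y=2/5·5.020147+1/4·12.002355≈5.008648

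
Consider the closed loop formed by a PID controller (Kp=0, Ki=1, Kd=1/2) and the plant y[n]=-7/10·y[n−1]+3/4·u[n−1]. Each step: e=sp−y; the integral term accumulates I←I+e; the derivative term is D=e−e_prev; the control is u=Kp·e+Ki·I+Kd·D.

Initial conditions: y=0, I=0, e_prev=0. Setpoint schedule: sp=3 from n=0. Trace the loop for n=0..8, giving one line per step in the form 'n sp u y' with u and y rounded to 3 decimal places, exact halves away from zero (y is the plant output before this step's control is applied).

(exact arithmetic carried between steps; '≈' marks a value shown rounded to 6 d.p. or computed from one; I and e_prev carry over from the previous line; the table rounds u and y to 3 d.p., halves away from zero)
n=0: y=0, sp=3, e=sp−y=3; I=3, D=e−e_prev=3; u=0·3+1·3+1/2·3=4.5; next y=-7/10·0+3/4·4.5=3.375
n=1: y=3.375, sp=3, e=sp−y=-0.375; I=2.625, D=e−e_prev=-3.375; u=0·(-0.375)+1·2.625+1/2·(-3.375)=0.9375; next y=-7/10·3.375+3/4·0.9375=-1.659375
n=2: y=-1.659375, sp=3, e=sp−y=4.659375; I=7.284375, D=e−e_prev=5.034375; u=0·4.659375+1·7.284375+1/2·5.034375≈9.801563; next y=-7/10·(-1.659375)+3/4·9.801563≈8.512734
n=3: y≈8.512734, sp=3, e=sp−y≈-5.512734; I≈1.771641, D=e−e_prev≈-10.172109; u=0·(-5.512734)+1·1.771641+1/2·(-10.172109)≈-3.314414; next y=-7/10·8.512734+3/4·(-3.314414)≈-8.444725
n=4: y≈-8.444725, sp=3, e=sp−y≈11.444725; I≈13.216365, D=e−e_prev≈16.957459; u=0·11.444725+1·13.216365+1/2·16.957459≈21.695095; next y=-7/10·(-8.444725)+3/4·21.695095≈22.182628
n=5: y≈22.182628, sp=3, e=sp−y≈-19.182628; I≈-5.966263, D=e−e_prev≈-30.627353; u=0·(-19.182628)+1·(-5.966263)+1/2·(-30.627353)≈-21.279939; next y=-7/10·22.182628+3/4·(-21.279939)≈-31.487794
n=6: y≈-31.487794, sp=3, e=sp−y≈34.487794; I≈28.521531, D=e−e_prev≈53.670423; u=0·34.487794+1·28.521531+1/2·53.670423≈55.356743; next y=-7/10·(-31.487794)+3/4·55.356743≈63.559013
n=7: y≈63.559013, sp=3, e=sp−y≈-60.559013; I≈-32.037482, D=e−e_prev≈-95.046807; u=0·(-60.559013)+1·(-32.037482)+1/2·(-95.046807)≈-79.560885; next y=-7/10·63.559013+3/4·(-79.560885)≈-104.161973
n=8: y≈-104.161973, sp=3, e=sp−y≈107.161973; I≈75.124492, D=e−e_prev≈167.720986; u=0·107.161973+1·75.124492+1/2·167.720986≈158.984985; next y=-7/10·(-104.161973)+3/4·158.984985≈192.152120

0 3 4.500 0.000
1 3 0.938 3.375
2 3 9.802 -1.659
3 3 -3.314 8.513
4 3 21.695 -8.445
5 3 -21.280 22.183
6 3 55.357 -31.488
7 3 -79.561 63.559
8 3 158.985 -104.162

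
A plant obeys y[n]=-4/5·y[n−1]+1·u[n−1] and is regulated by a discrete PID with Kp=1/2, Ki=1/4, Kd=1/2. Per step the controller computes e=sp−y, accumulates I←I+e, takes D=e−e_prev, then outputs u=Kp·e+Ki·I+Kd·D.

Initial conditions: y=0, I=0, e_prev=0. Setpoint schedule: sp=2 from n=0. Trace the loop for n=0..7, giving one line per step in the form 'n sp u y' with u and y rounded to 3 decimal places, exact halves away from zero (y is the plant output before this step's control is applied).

(exact arithmetic carried between steps; '≈' marks a value shown rounded to 6 d.p. or computed from one; I and e_prev carry over from the previous line; the table rounds u and y to 3 d.p., halves away from zero)
n=0: y=0, sp=2, e=sp−y=2; I=2, D=e−e_prev=2; u=1/2·2+1/4·2+1/2·2=2.5; next y=-4/5·0+1·2.5=2.5
n=1: y=2.5, sp=2, e=sp−y=-0.5; I=1.5, D=e−e_prev=-2.5; u=1/2·(-0.5)+1/4·1.5+1/2·(-2.5)=-1.125; next y=-4/5·2.5+1·(-1.125)=-3.125
n=2: y=-3.125, sp=2, e=sp−y=5.125; I=6.625, D=e−e_prev=5.625; u=1/2·5.125+1/4·6.625+1/2·5.625=7.03125; next y=-4/5·(-3.125)+1·7.03125=9.53125
n=3: y=9.53125, sp=2, e=sp−y=-7.53125; I=-0.90625, D=e−e_prev=-12.65625; u=1/2·(-7.53125)+1/4·(-0.90625)+1/2·(-12.65625)≈-10.320313; next y=-4/5·9.53125+1·(-10.320313)≈-17.945313
n=4: y≈-17.945313, sp=2, e=sp−y≈19.945313; I≈19.039063, D=e−e_prev≈27.476563; u=1/2·19.945313+1/4·19.039063+1/2·27.476563≈28.470703; next y=-4/5·(-17.945313)+1·28.470703≈42.826953
n=5: y≈42.826953, sp=2, e=sp−y≈-40.826953; I≈-21.787891, D=e−e_prev≈-60.772266; u=1/2·(-40.826953)+1/4·(-21.787891)+1/2·(-60.772266)≈-56.246582; next y=-4/5·42.826953+1·(-56.246582)≈-90.508145
n=6: y≈-90.508145, sp=2, e=sp−y≈92.508145; I≈70.720254, D=e−e_prev≈133.335098; u=1/2·92.508145+1/4·70.720254+1/2·133.335098≈130.601685; next y=-4/5·(-90.508145)+1·130.601685≈203.008200
n=7: y≈203.008200, sp=2, e=sp−y≈-201.008200; I≈-130.287946, D=e−e_prev≈-293.516345; u=1/2·(-201.008200)+1/4·(-130.287946)+1/2·(-293.516345)≈-279.834259; next y=-4/5·203.008200+1·(-279.834259)≈-442.240819

0 2 2.500 0.000
1 2 -1.125 2.500
2 2 7.031 -3.125
3 2 -10.320 9.531
4 2 28.471 -17.945
5 2 -56.247 42.827
6 2 130.602 -90.508
7 2 -279.834 203.008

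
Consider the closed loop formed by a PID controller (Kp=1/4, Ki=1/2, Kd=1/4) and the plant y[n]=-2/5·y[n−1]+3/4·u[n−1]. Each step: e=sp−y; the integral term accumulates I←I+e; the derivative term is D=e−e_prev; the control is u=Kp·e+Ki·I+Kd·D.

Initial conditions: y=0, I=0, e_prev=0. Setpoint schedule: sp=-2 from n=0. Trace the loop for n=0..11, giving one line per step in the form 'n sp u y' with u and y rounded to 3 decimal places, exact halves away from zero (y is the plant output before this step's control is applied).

0 -2 -2.000 0.000
1 -2 -1.000 -1.500
2 -2 -2.975 -0.150
3 -2 -1.541 -2.171
4 -2 -3.845 -0.287
5 -2 -1.749 -2.769
6 -2 -4.549 -0.204
7 -2 -1.680 -3.330
8 -2 -5.199 0.072
9 -2 -1.384 -3.928
10 -2 -5.881 0.533
11 -2 -0.875 -4.624

(exact arithmetic carried between steps; '≈' marks a value shown rounded to 6 d.p. or computed from one; I and e_prev carry over from the previous line; the table rounds u and y to 3 d.p., halves away from zero)
n=0: y=0, sp=-2, e=sp−y=-2; I=-2, D=e−e_prev=-2; u=1/4·(-2)+1/2·(-2)+1/4·(-2)=-2; next y=-2/5·0+3/4·(-2)=-1.5
n=1: y=-1.5, sp=-2, e=sp−y=-0.5; I=-2.5, D=e−e_prev=1.5; u=1/4·(-0.5)+1/2·(-2.5)+1/4·1.5=-1; next y=-2/5·(-1.5)+3/4·(-1)=-0.15
n=2: y=-0.15, sp=-2, e=sp−y=-1.85; I=-4.35, D=e−e_prev=-1.35; u=1/4·(-1.85)+1/2·(-4.35)+1/4·(-1.35)=-2.975; next y=-2/5·(-0.15)+3/4·(-2.975)=-2.17125
n=3: y=-2.17125, sp=-2, e=sp−y=0.17125; I=-4.17875, D=e−e_prev=2.02125; u=1/4·0.17125+1/2·(-4.17875)+1/4·2.02125=-1.54125; next y=-2/5·(-2.17125)+3/4·(-1.54125)≈-0.287438
n=4: y≈-0.287438, sp=-2, e=sp−y≈-1.712563; I≈-5.891313, D=e−e_prev≈-1.883813; u=1/4·(-1.712563)+1/2·(-5.891313)+1/4·(-1.883813)≈-3.84475; next y=-2/5·(-0.287438)+3/4·(-3.84475)≈-2.768588
n=5: y≈-2.768588, sp=-2, e=sp−y≈0.768588; I≈-5.122725, D=e−e_prev≈2.48115; u=1/4·0.768588+1/2·(-5.122725)+1/4·2.48115≈-1.748928; next y=-2/5·(-2.768588)+3/4·(-1.748928)≈-0.204261
n=6: y≈-0.204261, sp=-2, e=sp−y≈-1.795739; I≈-6.918464, D=e−e_prev≈-2.564326; u=1/4·(-1.795739)+1/2·(-6.918464)+1/4·(-2.564326)≈-4.549248; next y=-2/5·(-0.204261)+3/4·(-4.549248)≈-3.330232
n=7: y≈-3.330232, sp=-2, e=sp−y≈1.330232; I≈-5.588232, D=e−e_prev≈3.125971; u=1/4·1.330232+1/2·(-5.588232)+1/4·3.125971≈-1.680065; next y=-2/5·(-3.330232)+3/4·(-1.680065)≈0.072044
n=8: y≈0.072044, sp=-2, e=sp−y≈-2.072044; I≈-7.660276, D=e−e_prev≈-3.402275; u=1/4·(-2.072044)+1/2·(-7.660276)+1/4·(-3.402275)≈-5.198718; next y=-2/5·0.072044+3/4·(-5.198718)≈-3.927856
n=9: y≈-3.927856, sp=-2, e=sp−y≈1.927856; I≈-5.732420, D=e−e_prev≈3.999899; u=1/4·1.927856+1/2·(-5.732420)+1/4·3.999899≈-1.384271; next y=-2/5·(-3.927856)+3/4·(-1.384271)≈0.532939
n=10: y≈0.532939, sp=-2, e=sp−y≈-2.532939; I≈-8.265359, D=e−e_prev≈-4.460794; u=1/4·(-2.532939)+1/2·(-8.265359)+1/4·(-4.460794)≈-5.881113; next y=-2/5·0.532939+3/4·(-5.881113)≈-4.624010
n=11: y≈-4.624010, sp=-2, e=sp−y≈2.624010; I≈-5.641349, D=e−e_prev≈5.156949; u=1/4·2.624010+1/2·(-5.641349)+1/4·5.156949≈-0.875435; next y=-2/5·(-4.624010)+3/4·(-0.875435)≈1.193028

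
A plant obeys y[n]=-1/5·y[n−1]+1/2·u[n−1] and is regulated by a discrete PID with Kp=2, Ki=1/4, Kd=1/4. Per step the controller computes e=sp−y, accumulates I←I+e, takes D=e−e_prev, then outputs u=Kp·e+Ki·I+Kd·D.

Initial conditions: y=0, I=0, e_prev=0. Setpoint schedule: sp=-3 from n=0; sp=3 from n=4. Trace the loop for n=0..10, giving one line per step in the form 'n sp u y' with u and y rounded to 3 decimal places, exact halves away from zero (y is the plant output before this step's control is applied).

0 -3 -7.500 0.000
1 -3 1.875 -3.750
2 -3 -12.469 1.688
3 -3 8.367 -6.572
4 3 -7.979 5.498
5 3 19.382 -5.089
6 3 -20.738 10.709
7 3 39.333 -12.511
8 3 -49.292 22.169
9 3 82.706 -29.080
10 3 -112.708 47.169

(exact arithmetic carried between steps; '≈' marks a value shown rounded to 6 d.p. or computed from one; I and e_prev carry over from the previous line; the table rounds u and y to 3 d.p., halves away from zero)
n=0: y=0, sp=-3, e=sp−y=-3; I=-3, D=e−e_prev=-3; u=2·(-3)+1/4·(-3)+1/4·(-3)=-7.5; next y=-1/5·0+1/2·(-7.5)=-3.75
n=1: y=-3.75, sp=-3, e=sp−y=0.75; I=-2.25, D=e−e_prev=3.75; u=2·0.75+1/4·(-2.25)+1/4·3.75=1.875; next y=-1/5·(-3.75)+1/2·1.875=1.6875
n=2: y=1.6875, sp=-3, e=sp−y=-4.6875; I=-6.9375, D=e−e_prev=-5.4375; u=2·(-4.6875)+1/4·(-6.9375)+1/4·(-5.4375)=-12.46875; next y=-1/5·1.6875+1/2·(-12.46875)=-6.571875
n=3: y=-6.571875, sp=-3, e=sp−y=3.571875; I=-3.365625, D=e−e_prev=8.259375; u=2·3.571875+1/4·(-3.365625)+1/4·8.259375≈8.367188; next y=-1/5·(-6.571875)+1/2·8.367188≈5.497969
n=4: y≈5.497969, sp=3, e=sp−y≈-2.497969; I≈-5.863594, D=e−e_prev≈-6.069844; u=2·(-2.497969)+1/4·(-5.863594)+1/4·(-6.069844)≈-7.979297; next y=-1/5·5.497969+1/2·(-7.979297)≈-5.089242
n=5: y≈-5.089242, sp=3, e=sp−y≈8.089242; I≈2.225648, D=e−e_prev≈10.587211; u=2·8.089242+1/4·2.225648+1/4·10.587211≈19.381699; next y=-1/5·(-5.089242)+1/2·19.381699≈10.708698
n=6: y≈10.708698, sp=3, e=sp−y≈-7.708698; I≈-5.483050, D=e−e_prev≈-15.797940; u=2·(-7.708698)+1/4·(-5.483050)+1/4·(-15.797940)≈-20.737644; next y=-1/5·10.708698+1/2·(-20.737644)≈-12.510561
n=7: y≈-12.510561, sp=3, e=sp−y≈15.510561; I≈10.027512, D=e−e_prev≈23.219259; u=2·15.510561+1/4·10.027512+1/4·23.219259≈39.332816; next y=-1/5·(-12.510561)+1/2·39.332816≈22.168520
n=8: y≈22.168520, sp=3, e=sp−y≈-19.168520; I≈-9.141008, D=e−e_prev≈-34.679081; u=2·(-19.168520)+1/4·(-9.141008)+1/4·(-34.679081)≈-49.292063; next y=-1/5·22.168520+1/2·(-49.292063)≈-29.079735
n=9: y≈-29.079735, sp=3, e=sp−y≈32.079735; I≈22.938727, D=e−e_prev≈51.248255; u=2·32.079735+1/4·22.938727+1/4·51.248255≈82.706216; next y=-1/5·(-29.079735)+1/2·82.706216≈47.169055
n=10: y≈47.169055, sp=3, e=sp−y≈-44.169055; I≈-21.230328, D=e−e_prev≈-76.248790; u=2·(-44.169055)+1/4·(-21.230328)+1/4·(-76.248790)≈-112.707890; next y=-1/5·47.169055+1/2·(-112.707890)≈-65.787756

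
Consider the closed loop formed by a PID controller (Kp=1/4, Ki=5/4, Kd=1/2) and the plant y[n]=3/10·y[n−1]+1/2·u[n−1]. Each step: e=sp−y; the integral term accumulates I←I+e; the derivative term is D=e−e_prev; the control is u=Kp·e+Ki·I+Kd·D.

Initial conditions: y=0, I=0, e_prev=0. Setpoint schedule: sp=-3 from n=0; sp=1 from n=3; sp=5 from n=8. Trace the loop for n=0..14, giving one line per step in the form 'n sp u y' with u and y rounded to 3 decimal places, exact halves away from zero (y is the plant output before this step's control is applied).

(exact arithmetic carried between steps; '≈' marks a value shown rounded to 6 d.p. or computed from one; I and e_prev carry over from the previous line; the table rounds u and y to 3 d.p., halves away from zero)
n=0: y=0, sp=-3, e=sp−y=-3; I=-3, D=e−e_prev=-3; u=1/4·(-3)+5/4·(-3)+1/2·(-3)=-6; next y=3/10·0+1/2·(-6)=-3
n=1: y=-3, sp=-3, e=sp−y=0; I=-3, D=e−e_prev=3; u=1/4·0+5/4·(-3)+1/2·3=-2.25; next y=3/10·(-3)+1/2·(-2.25)=-2.025
n=2: y=-2.025, sp=-3, e=sp−y=-0.975; I=-3.975, D=e−e_prev=-0.975; u=1/4·(-0.975)+5/4·(-3.975)+1/2·(-0.975)=-5.7; next y=3/10·(-2.025)+1/2·(-5.7)=-3.4575
n=3: y=-3.4575, sp=1, e=sp−y=4.4575; I=0.4825, D=e−e_prev=5.4325; u=1/4·4.4575+5/4·0.4825+1/2·5.4325=4.43375; next y=3/10·(-3.4575)+1/2·4.43375=1.179625
n=4: y=1.179625, sp=1, e=sp−y=-0.179625; I=0.302875, D=e−e_prev=-4.637125; u=1/4·(-0.179625)+5/4·0.302875+1/2·(-4.637125)=-1.984875; next y=3/10·1.179625+1/2·(-1.984875)=-0.63855
n=5: y=-0.63855, sp=1, e=sp−y=1.63855; I=1.941425, D=e−e_prev=1.818175; u=1/4·1.63855+5/4·1.941425+1/2·1.818175≈3.745506; next y=3/10·(-0.63855)+1/2·3.745506≈1.681188
n=6: y≈1.681188, sp=1, e=sp−y≈-0.681188; I≈1.260237, D=e−e_prev≈-2.319738; u=1/4·(-0.681188)+5/4·1.260237+1/2·(-2.319738)≈0.24513; next y=3/10·1.681188+1/2·0.24513≈0.626921
n=7: y≈0.626921, sp=1, e=sp−y≈0.373079; I≈1.633315, D=e−e_prev≈1.054267; u=1/4·0.373079+5/4·1.633315+1/2·1.054267≈2.662047; next y=3/10·0.626921+1/2·2.662047≈1.519100
n=8: y≈1.519100, sp=5, e=sp−y≈3.480900; I≈5.114215, D=e−e_prev≈3.107821; u=1/4·3.480900+5/4·5.114215+1/2·3.107821≈8.816905; next y=3/10·1.519100+1/2·8.816905≈4.864182
n=9: y≈4.864182, sp=5, e=sp−y≈0.135818; I≈5.250033, D=e−e_prev≈-3.345082; u=1/4·0.135818+5/4·5.250033+1/2·(-3.345082)≈4.923954; next y=3/10·4.864182+1/2·4.923954≈3.921232
n=10: y≈3.921232, sp=5, e=sp−y≈1.078768; I≈6.328801, D=e−e_prev≈0.942951; u=1/4·1.078768+5/4·6.328801+1/2·0.942951≈8.652169; next y=3/10·3.921232+1/2·8.652169≈5.502454
n=11: y≈5.502454, sp=5, e=sp−y≈-0.502454; I≈5.826347, D=e−e_prev≈-1.581222; u=1/4·(-0.502454)+5/4·5.826347+1/2·(-1.581222)≈6.366710; next y=3/10·5.502454+1/2·6.366710≈4.834091
n=12: y≈4.834091, sp=5, e=sp−y≈0.165909; I≈5.992256, D=e−e_prev≈0.668363; u=1/4·0.165909+5/4·5.992256+1/2·0.668363≈7.865979; next y=3/10·4.834091+1/2·7.865979≈5.383217
n=13: y≈5.383217, sp=5, e=sp−y≈-0.383217; I≈5.609039, D=e−e_prev≈-0.549126; u=1/4·(-0.383217)+5/4·5.609039+1/2·(-0.549126)≈6.640932; next y=3/10·5.383217+1/2·6.640932≈4.935431
n=14: y≈4.935431, sp=5, e=sp−y≈0.064569; I≈5.673608, D=e−e_prev≈0.447786; u=1/4·0.064569+5/4·5.673608+1/2·0.447786≈7.332045; next y=3/10·4.935431+1/2·7.332045≈5.146652

0 -3 -6.000 0.000
1 -3 -2.250 -3.000
2 -3 -5.700 -2.025
3 1 4.434 -3.458
4 1 -1.985 1.180
5 1 3.746 -0.639
6 1 0.245 1.681
7 1 2.662 0.627
8 5 8.817 1.519
9 5 4.924 4.864
10 5 8.652 3.921
11 5 6.367 5.502
12 5 7.866 4.834
13 5 6.641 5.383
14 5 7.332 4.935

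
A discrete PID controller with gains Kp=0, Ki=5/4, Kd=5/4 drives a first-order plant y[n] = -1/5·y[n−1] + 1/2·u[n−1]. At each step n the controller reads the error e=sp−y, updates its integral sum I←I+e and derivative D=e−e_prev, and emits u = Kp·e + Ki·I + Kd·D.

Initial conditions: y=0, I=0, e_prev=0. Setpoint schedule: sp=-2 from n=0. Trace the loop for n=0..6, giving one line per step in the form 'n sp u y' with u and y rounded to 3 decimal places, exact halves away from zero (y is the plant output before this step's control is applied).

0 -2 -5.000 0.000
1 -2 1.250 -2.500
2 -2 -10.313 1.125
3 -2 6.578 -5.381
4 -2 -21.695 4.365
5 -2 22.746 -11.720
6 -2 -48.804 13.717

(exact arithmetic carried between steps; '≈' marks a value shown rounded to 6 d.p. or computed from one; I and e_prev carry over from the previous line; the table rounds u and y to 3 d.p., halves away from zero)
n=0: y=0, sp=-2, e=sp−y=-2; I=-2, D=e−e_prev=-2; u=0·(-2)+5/4·(-2)+5/4·(-2)=-5; next y=-1/5·0+1/2·(-5)=-2.5
n=1: y=-2.5, sp=-2, e=sp−y=0.5; I=-1.5, D=e−e_prev=2.5; u=0·0.5+5/4·(-1.5)+5/4·2.5=1.25; next y=-1/5·(-2.5)+1/2·1.25=1.125
n=2: y=1.125, sp=-2, e=sp−y=-3.125; I=-4.625, D=e−e_prev=-3.625; u=0·(-3.125)+5/4·(-4.625)+5/4·(-3.625)=-10.3125; next y=-1/5·1.125+1/2·(-10.3125)=-5.38125
n=3: y=-5.38125, sp=-2, e=sp−y=3.38125; I=-1.24375, D=e−e_prev=6.50625; u=0·3.38125+5/4·(-1.24375)+5/4·6.50625=6.578125; next y=-1/5·(-5.38125)+1/2·6.578125≈4.365313
n=4: y≈4.365313, sp=-2, e=sp−y≈-6.365313; I≈-7.609063, D=e−e_prev≈-9.746563; u=0·(-6.365313)+5/4·(-7.609063)+5/4·(-9.746563)≈-21.694531; next y=-1/5·4.365313+1/2·(-21.694531)≈-11.720328
n=5: y≈-11.720328, sp=-2, e=sp−y≈9.720328; I≈2.111266, D=e−e_prev≈16.085641; u=0·9.720328+5/4·2.111266+5/4·16.085641≈22.746133; next y=-1/5·(-11.720328)+1/2·22.746133≈13.717132
n=6: y≈13.717132, sp=-2, e=sp−y≈-15.717132; I≈-13.605866, D=e−e_prev≈-25.437460; u=0·(-15.717132)+5/4·(-13.605866)+5/4·(-25.437460)≈-48.804158; next y=-1/5·13.717132+1/2·(-48.804158)≈-27.145506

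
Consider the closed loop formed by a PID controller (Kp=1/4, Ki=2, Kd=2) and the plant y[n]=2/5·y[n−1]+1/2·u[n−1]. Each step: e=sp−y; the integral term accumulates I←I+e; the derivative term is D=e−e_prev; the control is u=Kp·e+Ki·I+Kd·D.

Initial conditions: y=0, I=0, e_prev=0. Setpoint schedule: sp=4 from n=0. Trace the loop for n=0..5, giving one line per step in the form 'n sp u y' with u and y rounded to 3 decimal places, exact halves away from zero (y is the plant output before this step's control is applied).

(exact arithmetic carried between steps; '≈' marks a value shown rounded to 6 d.p. or computed from one; I and e_prev carry over from the previous line; the table rounds u and y to 3 d.p., halves away from zero)
n=0: y=0, sp=4, e=sp−y=4; I=4, D=e−e_prev=4; u=1/4·4+2·4+2·4=17; next y=2/5·0+1/2·17=8.5
n=1: y=8.5, sp=4, e=sp−y=-4.5; I=-0.5, D=e−e_prev=-8.5; u=1/4·(-4.5)+2·(-0.5)+2·(-8.5)=-19.125; next y=2/5·8.5+1/2·(-19.125)=-6.1625
n=2: y=-6.1625, sp=4, e=sp−y=10.1625; I=9.6625, D=e−e_prev=14.6625; u=1/4·10.1625+2·9.6625+2·14.6625=51.190625; next y=2/5·(-6.1625)+1/2·51.190625≈23.130313
n=3: y≈23.130313, sp=4, e=sp−y≈-19.130313; I≈-9.467813, D=e−e_prev≈-29.292813; u=1/4·(-19.130313)+2·(-9.467813)+2·(-29.292813)≈-82.303828; next y=2/5·23.130313+1/2·(-82.303828)≈-31.899789
n=4: y≈-31.899789, sp=4, e=sp−y≈35.899789; I≈26.431977, D=e−e_prev≈55.030102; u=1/4·35.899789+2·26.431977+2·55.030102≈171.899104; next y=2/5·(-31.899789)+1/2·171.899104≈73.189636
n=5: y≈73.189636, sp=4, e=sp−y≈-69.189636; I≈-42.757660, D=e−e_prev≈-105.089425; u=1/4·(-69.189636)+2·(-42.757660)+2·(-105.089425)≈-312.991579; next y=2/5·73.189636+1/2·(-312.991579)≈-127.219935

0 4 17.000 0.000
1 4 -19.125 8.500
2 4 51.191 -6.163
3 4 -82.304 23.130
4 4 171.899 -31.900
5 4 -312.992 73.190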